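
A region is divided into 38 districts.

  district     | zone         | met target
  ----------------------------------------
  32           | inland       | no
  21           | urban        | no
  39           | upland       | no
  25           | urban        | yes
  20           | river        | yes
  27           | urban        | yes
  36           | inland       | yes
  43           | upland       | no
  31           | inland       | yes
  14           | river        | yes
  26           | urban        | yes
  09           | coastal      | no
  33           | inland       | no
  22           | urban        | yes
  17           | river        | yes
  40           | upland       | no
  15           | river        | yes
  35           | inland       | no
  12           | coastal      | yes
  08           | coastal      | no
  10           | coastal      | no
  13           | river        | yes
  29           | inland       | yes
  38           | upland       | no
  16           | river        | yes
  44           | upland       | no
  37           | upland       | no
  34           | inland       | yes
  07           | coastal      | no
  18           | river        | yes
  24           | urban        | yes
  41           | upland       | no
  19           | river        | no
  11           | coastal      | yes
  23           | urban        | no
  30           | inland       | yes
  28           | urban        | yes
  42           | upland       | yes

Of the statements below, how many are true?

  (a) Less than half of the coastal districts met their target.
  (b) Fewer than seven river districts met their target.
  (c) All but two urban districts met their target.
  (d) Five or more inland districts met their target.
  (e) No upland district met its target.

3

(a) coastal: |A| = 6, |A ∩ B| = 2; needs |A ∩ B| < |A ∖ B| — true.
(b) river: |A| = 8, |A ∩ B| = 7; needs |A ∩ B| < 7 — false.
(c) urban: |A| = 8, |A ∩ B| = 6; needs |A ∖ B| = 2 — true.
(d) inland: |A| = 8, |A ∩ B| = 5; needs |A ∩ B| ≥ 5 — true.
(e) upland: |A| = 8, |A ∩ B| = 1; needs A ∩ B = ∅ (|A ∩ B| = 0) — false.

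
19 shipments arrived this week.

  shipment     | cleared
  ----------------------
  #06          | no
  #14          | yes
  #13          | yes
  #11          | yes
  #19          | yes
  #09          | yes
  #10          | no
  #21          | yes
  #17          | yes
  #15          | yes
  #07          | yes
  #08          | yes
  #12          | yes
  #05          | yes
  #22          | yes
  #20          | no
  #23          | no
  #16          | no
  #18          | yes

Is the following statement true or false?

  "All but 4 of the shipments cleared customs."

'All but 4 of the shipments cleared customs' holds iff |A ∖ B| = 4.
|A| = 19, |A ∩ B| = 14, |A ∖ B| = 5.
|A ∖ B| = 5, so the statement is false.

False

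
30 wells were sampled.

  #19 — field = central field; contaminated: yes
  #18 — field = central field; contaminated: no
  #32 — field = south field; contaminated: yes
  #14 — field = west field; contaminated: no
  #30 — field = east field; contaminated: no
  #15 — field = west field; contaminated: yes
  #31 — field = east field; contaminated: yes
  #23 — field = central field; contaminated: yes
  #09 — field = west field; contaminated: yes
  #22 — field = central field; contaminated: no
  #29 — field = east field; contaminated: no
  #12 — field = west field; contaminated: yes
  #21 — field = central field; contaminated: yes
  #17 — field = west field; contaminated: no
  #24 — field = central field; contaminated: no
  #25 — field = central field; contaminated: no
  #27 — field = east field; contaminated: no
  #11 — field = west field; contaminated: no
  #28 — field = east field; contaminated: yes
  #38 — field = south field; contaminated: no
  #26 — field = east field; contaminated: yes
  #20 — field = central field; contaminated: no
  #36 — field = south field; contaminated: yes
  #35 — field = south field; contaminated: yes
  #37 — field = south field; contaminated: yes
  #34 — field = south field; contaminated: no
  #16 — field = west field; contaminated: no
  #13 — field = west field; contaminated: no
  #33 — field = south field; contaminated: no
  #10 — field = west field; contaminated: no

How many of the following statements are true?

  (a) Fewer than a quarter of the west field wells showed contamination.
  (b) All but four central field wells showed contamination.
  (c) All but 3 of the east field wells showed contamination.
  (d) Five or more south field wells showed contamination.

(a) west field: |A| = 9, |A ∩ B| = 3; needs |A ∩ B| / |A| < 1/4 — false.
(b) central field: |A| = 8, |A ∩ B| = 3; needs |A ∖ B| = 4 — false.
(c) east field: |A| = 6, |A ∩ B| = 3; needs |A ∖ B| = 3 — true.
(d) south field: |A| = 7, |A ∩ B| = 4; needs |A ∩ B| ≥ 5 — false.

1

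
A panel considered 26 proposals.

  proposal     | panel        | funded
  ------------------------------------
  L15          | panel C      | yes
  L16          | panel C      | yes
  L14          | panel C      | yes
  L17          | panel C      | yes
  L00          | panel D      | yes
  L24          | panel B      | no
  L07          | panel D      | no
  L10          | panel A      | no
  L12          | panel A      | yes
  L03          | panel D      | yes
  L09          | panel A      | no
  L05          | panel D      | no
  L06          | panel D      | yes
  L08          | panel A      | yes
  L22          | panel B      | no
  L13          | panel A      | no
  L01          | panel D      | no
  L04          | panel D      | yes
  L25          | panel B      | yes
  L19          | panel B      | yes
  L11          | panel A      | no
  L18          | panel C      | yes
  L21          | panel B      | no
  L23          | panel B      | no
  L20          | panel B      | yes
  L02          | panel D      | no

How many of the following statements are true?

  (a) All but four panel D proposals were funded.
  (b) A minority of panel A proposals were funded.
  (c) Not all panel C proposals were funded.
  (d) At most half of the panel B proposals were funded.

3

(a) panel D: |A| = 8, |A ∩ B| = 4; needs |A ∖ B| = 4 — true.
(b) panel A: |A| = 6, |A ∩ B| = 2; needs |A ∩ B| < |A ∖ B| — true.
(c) panel C: |A| = 5, |A ∩ B| = 5; needs A ⊄ B (|A ∖ B| ≥ 1) — false.
(d) panel B: |A| = 7, |A ∩ B| = 3; needs |A ∩ B| ≤ |A ∖ B| — true.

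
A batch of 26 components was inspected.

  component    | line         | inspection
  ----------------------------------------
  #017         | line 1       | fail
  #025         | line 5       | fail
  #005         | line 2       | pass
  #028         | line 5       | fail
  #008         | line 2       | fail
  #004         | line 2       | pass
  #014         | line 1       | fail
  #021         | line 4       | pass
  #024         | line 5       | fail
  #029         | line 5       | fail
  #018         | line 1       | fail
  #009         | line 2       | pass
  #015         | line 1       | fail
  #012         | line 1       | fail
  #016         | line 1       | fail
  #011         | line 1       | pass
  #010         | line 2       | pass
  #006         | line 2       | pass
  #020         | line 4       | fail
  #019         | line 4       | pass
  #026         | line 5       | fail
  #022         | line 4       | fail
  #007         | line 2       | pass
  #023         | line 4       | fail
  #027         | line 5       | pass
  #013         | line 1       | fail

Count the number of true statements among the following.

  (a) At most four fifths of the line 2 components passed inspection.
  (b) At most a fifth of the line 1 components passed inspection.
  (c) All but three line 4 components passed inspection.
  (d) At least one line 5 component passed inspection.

(a) line 2: |A| = 7, |A ∩ B| = 6; needs |A ∩ B| / |A| ≤ 4/5 — false.
(b) line 1: |A| = 8, |A ∩ B| = 1; needs |A ∩ B| / |A| ≤ 1/5 — true.
(c) line 4: |A| = 5, |A ∩ B| = 2; needs |A ∖ B| = 3 — true.
(d) line 5: |A| = 6, |A ∩ B| = 1; needs A ∩ B ≠ ∅ (|A ∩ B| ≥ 1) — true.

3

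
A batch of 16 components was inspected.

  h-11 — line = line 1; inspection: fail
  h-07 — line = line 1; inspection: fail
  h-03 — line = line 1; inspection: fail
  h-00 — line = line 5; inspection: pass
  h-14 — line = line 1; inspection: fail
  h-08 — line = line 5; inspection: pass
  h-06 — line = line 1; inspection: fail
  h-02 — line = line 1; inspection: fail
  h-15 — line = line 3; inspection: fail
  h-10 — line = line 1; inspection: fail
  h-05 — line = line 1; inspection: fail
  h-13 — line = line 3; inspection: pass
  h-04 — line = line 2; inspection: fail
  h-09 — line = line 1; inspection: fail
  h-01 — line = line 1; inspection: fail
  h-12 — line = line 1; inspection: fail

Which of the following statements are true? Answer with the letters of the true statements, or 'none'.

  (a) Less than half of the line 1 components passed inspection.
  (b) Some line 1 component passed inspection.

(a)

|A| = 11, |A ∩ B| = 0, |A ∖ B| = 11.
(a) |A ∩ B| < |A ∖ B|: holds.
(b) A ∩ B ≠ ∅ (|A ∩ B| ≥ 1): fails.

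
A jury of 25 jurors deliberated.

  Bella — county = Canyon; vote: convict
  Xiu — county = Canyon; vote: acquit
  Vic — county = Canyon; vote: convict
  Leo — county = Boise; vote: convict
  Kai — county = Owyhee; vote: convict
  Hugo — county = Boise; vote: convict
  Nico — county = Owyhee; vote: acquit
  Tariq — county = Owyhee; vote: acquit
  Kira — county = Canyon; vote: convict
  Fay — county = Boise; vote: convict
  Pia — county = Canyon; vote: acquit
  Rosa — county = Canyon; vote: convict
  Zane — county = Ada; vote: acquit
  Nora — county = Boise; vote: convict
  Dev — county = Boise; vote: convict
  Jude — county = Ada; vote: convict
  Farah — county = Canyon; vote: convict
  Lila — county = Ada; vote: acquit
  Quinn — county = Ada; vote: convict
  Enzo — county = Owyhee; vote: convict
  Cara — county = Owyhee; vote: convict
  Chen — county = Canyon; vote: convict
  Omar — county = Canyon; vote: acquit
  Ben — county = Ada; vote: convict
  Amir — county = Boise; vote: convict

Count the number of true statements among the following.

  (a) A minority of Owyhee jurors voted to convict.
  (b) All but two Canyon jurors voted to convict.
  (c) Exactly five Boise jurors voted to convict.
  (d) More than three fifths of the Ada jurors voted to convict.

0

(a) Owyhee: |A| = 5, |A ∩ B| = 3; needs |A ∩ B| < |A ∖ B| — false.
(b) Canyon: |A| = 9, |A ∩ B| = 6; needs |A ∖ B| = 2 — false.
(c) Boise: |A| = 6, |A ∩ B| = 6; needs |A ∩ B| = 5 — false.
(d) Ada: |A| = 5, |A ∩ B| = 3; needs |A ∩ B| / |A| > 3/5 — false.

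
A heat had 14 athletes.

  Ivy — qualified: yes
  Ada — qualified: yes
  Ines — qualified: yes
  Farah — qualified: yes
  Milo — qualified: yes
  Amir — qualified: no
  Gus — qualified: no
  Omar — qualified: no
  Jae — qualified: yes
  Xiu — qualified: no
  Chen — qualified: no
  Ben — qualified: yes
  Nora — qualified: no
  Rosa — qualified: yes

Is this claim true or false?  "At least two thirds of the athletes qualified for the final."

False

Truth condition: |A ∩ B| / |A| ≥ 2/3.
A (the restrictor) = {Ivy, Ada, Ines, Farah, Milo, Amir, Gus, Omar, Jae, Xiu, Chen, Ben, Nora, Rosa}, |A| = 14.
A ∩ B = {Ivy, Ada, Ines, Farah, Milo, Jae, Ben, Rosa}, so |A ∩ B| = 8.
A ∖ B = {Amir, Gus, Omar, Xiu, Chen, Nora}, so |A ∖ B| = 6.
|A ∩ B|/|A| = 8/14, so the statement is false.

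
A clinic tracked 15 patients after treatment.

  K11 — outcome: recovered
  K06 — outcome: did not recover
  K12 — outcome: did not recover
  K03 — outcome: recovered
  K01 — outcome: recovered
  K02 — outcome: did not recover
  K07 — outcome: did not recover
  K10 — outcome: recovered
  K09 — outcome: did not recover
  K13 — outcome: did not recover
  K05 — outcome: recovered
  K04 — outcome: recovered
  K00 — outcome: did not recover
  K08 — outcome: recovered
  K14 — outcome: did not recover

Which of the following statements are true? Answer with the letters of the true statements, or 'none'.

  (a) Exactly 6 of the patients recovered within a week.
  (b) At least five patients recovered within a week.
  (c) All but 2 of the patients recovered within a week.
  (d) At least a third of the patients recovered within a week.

|A| = 15, |A ∩ B| = 7, |A ∖ B| = 8.
(a) |A ∩ B| = 6: fails.
(b) |A ∩ B| ≥ 5: holds.
(c) |A ∖ B| = 2: fails.
(d) |A ∩ B| / |A| ≥ 1/3: holds.

(b), (d)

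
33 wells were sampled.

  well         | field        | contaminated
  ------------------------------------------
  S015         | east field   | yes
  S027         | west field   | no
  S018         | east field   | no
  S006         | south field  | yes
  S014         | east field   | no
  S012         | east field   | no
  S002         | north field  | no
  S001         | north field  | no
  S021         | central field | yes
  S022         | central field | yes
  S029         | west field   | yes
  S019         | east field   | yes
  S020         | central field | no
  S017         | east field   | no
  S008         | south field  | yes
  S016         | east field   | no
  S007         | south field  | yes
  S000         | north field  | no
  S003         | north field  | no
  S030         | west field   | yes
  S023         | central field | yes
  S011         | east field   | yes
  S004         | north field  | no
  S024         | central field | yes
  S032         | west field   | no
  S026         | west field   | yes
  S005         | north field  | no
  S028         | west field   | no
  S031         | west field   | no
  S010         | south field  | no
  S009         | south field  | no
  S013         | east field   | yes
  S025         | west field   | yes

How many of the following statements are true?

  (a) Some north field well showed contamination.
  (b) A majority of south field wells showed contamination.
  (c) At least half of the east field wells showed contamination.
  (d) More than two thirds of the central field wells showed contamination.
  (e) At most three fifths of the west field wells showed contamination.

3

(a) north field: |A| = 6, |A ∩ B| = 0; needs A ∩ B ≠ ∅ (|A ∩ B| ≥ 1) — false.
(b) south field: |A| = 5, |A ∩ B| = 3; needs |A ∩ B| > |A ∖ B| — true.
(c) east field: |A| = 9, |A ∩ B| = 4; needs |A ∩ B| ≥ |A ∖ B| — false.
(d) central field: |A| = 5, |A ∩ B| = 4; needs |A ∩ B| / |A| > 2/3 — true.
(e) west field: |A| = 8, |A ∩ B| = 4; needs |A ∩ B| / |A| ≤ 3/5 — true.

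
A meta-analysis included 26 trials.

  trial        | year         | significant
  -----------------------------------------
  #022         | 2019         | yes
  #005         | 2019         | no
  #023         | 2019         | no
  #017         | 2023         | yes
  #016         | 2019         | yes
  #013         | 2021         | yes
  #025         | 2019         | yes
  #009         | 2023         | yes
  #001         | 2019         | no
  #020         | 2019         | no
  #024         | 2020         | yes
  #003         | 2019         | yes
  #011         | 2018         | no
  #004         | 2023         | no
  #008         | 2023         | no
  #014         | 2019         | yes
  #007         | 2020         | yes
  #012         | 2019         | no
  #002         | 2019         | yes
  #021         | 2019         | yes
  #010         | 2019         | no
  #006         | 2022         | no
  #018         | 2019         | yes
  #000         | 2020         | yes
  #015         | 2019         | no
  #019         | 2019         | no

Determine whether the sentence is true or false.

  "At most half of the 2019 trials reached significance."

True

'At most half of the 2019 trials reached significance' holds iff |A ∩ B| ≤ |A ∖ B|.
|A| = 16, |A ∩ B| = 8, |A ∖ B| = 8.
8 = 8, so the statement is true.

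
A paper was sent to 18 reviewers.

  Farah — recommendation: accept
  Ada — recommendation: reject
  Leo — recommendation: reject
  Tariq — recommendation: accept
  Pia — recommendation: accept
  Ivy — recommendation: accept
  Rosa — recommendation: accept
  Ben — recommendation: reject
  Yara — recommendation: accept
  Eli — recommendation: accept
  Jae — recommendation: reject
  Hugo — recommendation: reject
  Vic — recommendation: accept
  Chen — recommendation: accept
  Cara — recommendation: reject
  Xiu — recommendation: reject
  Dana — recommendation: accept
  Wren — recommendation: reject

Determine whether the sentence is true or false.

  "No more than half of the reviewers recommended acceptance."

Truth condition: |A ∩ B| ≤ |A ∖ B|.
|A| = 18, |A ∩ B| = 10, |A ∖ B| = 8.
10 > 8, so the statement is false.

False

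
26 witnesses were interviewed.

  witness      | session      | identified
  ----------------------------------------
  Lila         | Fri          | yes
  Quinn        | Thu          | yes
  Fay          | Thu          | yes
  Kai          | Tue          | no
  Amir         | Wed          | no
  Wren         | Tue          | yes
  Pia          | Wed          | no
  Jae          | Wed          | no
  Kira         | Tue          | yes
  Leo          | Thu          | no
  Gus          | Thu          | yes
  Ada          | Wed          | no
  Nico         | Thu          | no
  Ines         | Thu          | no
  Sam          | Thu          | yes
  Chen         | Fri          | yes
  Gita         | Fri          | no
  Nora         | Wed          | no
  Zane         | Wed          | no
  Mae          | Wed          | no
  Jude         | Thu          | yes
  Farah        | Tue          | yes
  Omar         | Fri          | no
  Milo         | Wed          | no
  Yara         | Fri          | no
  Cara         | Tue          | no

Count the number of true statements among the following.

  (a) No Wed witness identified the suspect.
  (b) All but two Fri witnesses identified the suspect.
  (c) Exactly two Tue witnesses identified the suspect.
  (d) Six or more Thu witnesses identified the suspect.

(a) Wed: |A| = 8, |A ∩ B| = 0; needs A ∩ B = ∅ (|A ∩ B| = 0) — true.
(b) Fri: |A| = 5, |A ∩ B| = 2; needs |A ∖ B| = 2 — false.
(c) Tue: |A| = 5, |A ∩ B| = 3; needs |A ∩ B| = 2 — false.
(d) Thu: |A| = 8, |A ∩ B| = 5; needs |A ∩ B| ≥ 6 — false.

1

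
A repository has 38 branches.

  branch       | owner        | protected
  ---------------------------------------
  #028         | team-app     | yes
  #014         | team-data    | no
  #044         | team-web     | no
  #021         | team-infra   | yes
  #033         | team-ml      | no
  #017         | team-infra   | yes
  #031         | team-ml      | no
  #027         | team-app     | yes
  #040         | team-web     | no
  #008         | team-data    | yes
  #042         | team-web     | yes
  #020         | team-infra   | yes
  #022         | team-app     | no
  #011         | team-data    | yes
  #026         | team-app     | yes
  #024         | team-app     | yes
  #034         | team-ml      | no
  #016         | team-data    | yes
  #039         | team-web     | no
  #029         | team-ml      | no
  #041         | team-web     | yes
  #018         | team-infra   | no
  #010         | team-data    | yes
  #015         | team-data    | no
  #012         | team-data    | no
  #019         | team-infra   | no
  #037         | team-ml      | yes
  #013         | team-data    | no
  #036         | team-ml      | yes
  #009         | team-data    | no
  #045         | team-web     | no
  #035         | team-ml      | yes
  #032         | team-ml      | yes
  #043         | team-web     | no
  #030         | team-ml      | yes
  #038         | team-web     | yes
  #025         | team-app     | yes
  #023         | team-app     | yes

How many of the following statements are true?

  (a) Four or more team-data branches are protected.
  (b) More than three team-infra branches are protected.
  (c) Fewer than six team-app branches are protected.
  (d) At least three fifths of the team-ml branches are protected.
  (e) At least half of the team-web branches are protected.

1

(a) team-data: |A| = 9, |A ∩ B| = 4; needs |A ∩ B| ≥ 4 — true.
(b) team-infra: |A| = 5, |A ∩ B| = 3; needs |A ∩ B| > 3 — false.
(c) team-app: |A| = 7, |A ∩ B| = 6; needs |A ∩ B| < 6 — false.
(d) team-ml: |A| = 9, |A ∩ B| = 5; needs |A ∩ B| / |A| ≥ 3/5 — false.
(e) team-web: |A| = 8, |A ∩ B| = 3; needs |A ∩ B| ≥ |A ∖ B| — false.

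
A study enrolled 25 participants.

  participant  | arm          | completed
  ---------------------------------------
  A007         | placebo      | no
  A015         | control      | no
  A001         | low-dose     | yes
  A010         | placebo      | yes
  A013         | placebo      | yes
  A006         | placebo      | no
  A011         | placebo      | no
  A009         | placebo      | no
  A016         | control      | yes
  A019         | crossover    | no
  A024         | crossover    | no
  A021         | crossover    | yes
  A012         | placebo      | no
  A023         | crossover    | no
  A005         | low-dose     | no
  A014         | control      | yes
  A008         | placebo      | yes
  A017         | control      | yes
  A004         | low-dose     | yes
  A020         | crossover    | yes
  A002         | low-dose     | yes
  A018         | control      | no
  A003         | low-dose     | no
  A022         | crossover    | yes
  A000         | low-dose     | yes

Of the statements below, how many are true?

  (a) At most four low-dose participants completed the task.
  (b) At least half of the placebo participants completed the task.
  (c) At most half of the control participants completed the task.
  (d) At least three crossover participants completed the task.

(a) low-dose: |A| = 6, |A ∩ B| = 4; needs |A ∩ B| ≤ 4 — true.
(b) placebo: |A| = 8, |A ∩ B| = 3; needs |A ∩ B| ≥ |A ∖ B| — false.
(c) control: |A| = 5, |A ∩ B| = 3; needs |A ∩ B| ≤ |A ∖ B| — false.
(d) crossover: |A| = 6, |A ∩ B| = 3; needs |A ∩ B| ≥ 3 — true.

2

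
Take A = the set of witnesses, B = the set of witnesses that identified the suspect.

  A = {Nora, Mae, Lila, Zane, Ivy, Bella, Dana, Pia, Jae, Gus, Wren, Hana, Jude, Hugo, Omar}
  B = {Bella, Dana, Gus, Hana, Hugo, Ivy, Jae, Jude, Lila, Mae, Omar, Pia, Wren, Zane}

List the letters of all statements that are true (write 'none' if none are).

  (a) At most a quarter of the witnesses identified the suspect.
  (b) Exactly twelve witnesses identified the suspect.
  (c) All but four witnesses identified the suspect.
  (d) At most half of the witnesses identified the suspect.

|A| = 15, |A ∩ B| = 14, |A ∖ B| = 1.
(a) |A ∩ B| / |A| ≤ 1/4: fails.
(b) |A ∩ B| = 12: fails.
(c) |A ∖ B| = 4: fails.
(d) |A ∩ B| ≤ |A ∖ B|: fails.

none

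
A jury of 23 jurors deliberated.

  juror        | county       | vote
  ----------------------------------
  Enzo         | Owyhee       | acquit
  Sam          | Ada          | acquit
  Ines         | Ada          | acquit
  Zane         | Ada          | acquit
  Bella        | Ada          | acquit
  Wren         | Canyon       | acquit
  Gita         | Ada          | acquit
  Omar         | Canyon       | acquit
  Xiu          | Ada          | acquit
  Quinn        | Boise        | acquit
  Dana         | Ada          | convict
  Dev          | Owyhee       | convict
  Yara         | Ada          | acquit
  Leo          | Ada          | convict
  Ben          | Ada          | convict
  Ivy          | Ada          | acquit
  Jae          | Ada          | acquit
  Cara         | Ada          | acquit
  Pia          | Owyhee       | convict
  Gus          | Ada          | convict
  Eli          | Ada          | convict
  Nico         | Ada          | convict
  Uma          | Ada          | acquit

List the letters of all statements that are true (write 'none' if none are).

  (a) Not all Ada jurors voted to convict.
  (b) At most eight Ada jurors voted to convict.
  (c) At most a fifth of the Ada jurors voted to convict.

|A| = 17, |A ∩ B| = 6, |A ∖ B| = 11.
(a) A ⊄ B (|A ∖ B| ≥ 1): holds.
(b) |A ∩ B| ≤ 8: holds.
(c) |A ∩ B| / |A| ≤ 1/5: fails.

(a), (b)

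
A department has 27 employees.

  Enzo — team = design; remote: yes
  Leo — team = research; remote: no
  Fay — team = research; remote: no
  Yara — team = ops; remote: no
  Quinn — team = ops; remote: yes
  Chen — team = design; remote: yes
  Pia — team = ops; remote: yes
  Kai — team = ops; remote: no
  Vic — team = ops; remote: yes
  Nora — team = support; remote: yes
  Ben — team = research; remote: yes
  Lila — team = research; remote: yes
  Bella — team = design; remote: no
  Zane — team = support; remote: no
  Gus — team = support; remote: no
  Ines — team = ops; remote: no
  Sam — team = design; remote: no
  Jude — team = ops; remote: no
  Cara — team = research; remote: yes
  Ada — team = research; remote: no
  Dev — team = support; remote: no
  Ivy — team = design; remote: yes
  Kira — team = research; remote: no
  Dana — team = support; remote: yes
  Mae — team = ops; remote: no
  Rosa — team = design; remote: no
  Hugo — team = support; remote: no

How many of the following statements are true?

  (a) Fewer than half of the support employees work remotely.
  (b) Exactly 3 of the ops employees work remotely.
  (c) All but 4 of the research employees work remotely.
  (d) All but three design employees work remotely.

4

(a) support: |A| = 6, |A ∩ B| = 2; needs |A ∩ B| < |A ∖ B| — true.
(b) ops: |A| = 8, |A ∩ B| = 3; needs |A ∩ B| = 3 — true.
(c) research: |A| = 7, |A ∩ B| = 3; needs |A ∖ B| = 4 — true.
(d) design: |A| = 6, |A ∩ B| = 3; needs |A ∖ B| = 3 — true.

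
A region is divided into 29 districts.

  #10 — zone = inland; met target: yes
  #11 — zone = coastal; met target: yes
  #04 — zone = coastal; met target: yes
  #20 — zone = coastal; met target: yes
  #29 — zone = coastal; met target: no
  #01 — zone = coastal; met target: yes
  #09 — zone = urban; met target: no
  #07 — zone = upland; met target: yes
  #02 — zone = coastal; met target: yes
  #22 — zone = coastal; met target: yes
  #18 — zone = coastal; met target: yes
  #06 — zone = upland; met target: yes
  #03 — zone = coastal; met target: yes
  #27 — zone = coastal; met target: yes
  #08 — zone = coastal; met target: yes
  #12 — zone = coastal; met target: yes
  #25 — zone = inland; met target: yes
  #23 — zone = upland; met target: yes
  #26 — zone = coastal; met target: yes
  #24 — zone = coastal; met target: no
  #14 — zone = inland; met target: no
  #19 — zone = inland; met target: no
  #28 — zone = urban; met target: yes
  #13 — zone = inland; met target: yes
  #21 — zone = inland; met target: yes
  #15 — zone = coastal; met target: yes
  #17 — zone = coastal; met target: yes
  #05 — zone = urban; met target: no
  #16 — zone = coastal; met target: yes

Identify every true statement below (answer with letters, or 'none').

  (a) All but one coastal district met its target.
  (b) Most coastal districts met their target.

|A| = 17, |A ∩ B| = 15, |A ∖ B| = 2.
(a) |A ∖ B| = 1: fails.
(b) |A ∩ B| > |A ∖ B|: holds.

(b)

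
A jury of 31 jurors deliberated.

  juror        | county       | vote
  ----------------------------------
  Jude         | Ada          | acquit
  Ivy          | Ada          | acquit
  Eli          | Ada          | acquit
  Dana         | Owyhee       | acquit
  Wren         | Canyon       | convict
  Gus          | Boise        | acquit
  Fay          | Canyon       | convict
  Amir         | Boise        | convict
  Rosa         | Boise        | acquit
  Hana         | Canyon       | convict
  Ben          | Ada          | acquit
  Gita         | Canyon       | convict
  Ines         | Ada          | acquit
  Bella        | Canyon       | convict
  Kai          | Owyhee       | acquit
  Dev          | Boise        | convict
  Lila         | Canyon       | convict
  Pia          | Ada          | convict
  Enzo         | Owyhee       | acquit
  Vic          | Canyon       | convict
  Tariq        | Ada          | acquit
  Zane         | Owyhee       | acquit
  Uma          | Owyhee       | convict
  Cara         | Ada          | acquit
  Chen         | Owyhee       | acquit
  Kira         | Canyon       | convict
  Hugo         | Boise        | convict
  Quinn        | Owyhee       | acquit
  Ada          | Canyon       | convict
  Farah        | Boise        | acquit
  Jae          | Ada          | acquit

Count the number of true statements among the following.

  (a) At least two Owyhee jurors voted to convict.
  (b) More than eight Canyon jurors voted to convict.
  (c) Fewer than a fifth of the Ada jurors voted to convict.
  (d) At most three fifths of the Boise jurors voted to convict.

3

(a) Owyhee: |A| = 7, |A ∩ B| = 1; needs |A ∩ B| ≥ 2 — false.
(b) Canyon: |A| = 9, |A ∩ B| = 9; needs |A ∩ B| > 8 — true.
(c) Ada: |A| = 9, |A ∩ B| = 1; needs |A ∩ B| / |A| < 1/5 — true.
(d) Boise: |A| = 6, |A ∩ B| = 3; needs |A ∩ B| / |A| ≤ 3/5 — true.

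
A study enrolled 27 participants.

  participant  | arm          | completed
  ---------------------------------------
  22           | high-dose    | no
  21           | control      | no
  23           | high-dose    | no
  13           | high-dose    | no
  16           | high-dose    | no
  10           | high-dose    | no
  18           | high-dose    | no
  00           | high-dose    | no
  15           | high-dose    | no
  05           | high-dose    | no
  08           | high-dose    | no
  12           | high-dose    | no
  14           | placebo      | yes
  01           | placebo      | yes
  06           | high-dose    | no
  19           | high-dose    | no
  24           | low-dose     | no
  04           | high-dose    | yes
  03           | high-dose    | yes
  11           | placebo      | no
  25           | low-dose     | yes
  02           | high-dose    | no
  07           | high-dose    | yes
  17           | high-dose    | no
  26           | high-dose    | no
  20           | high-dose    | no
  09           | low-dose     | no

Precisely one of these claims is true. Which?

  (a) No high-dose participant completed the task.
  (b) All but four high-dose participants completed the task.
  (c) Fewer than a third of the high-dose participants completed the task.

|A| = 20, |A ∩ B| = 3, |A ∖ B| = 17.
(a) requires A ∩ B = ∅ (|A ∩ B| = 0): false.
(b) requires |A ∖ B| = 4: false.
(c) requires |A ∩ B| / |A| < 1/3: true.

(c)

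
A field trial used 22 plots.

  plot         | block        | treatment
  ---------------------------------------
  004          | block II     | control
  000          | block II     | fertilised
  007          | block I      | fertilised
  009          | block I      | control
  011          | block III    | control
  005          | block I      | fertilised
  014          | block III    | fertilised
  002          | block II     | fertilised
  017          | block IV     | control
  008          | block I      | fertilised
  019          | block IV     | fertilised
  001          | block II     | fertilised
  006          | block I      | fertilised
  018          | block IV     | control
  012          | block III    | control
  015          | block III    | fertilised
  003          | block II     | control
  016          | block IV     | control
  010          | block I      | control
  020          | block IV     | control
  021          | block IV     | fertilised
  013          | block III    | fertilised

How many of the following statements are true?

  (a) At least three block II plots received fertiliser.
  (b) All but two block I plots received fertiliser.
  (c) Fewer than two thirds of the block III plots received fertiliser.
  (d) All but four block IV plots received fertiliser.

4

(a) block II: |A| = 5, |A ∩ B| = 3; needs |A ∩ B| ≥ 3 — true.
(b) block I: |A| = 6, |A ∩ B| = 4; needs |A ∖ B| = 2 — true.
(c) block III: |A| = 5, |A ∩ B| = 3; needs |A ∩ B| / |A| < 2/3 — true.
(d) block IV: |A| = 6, |A ∩ B| = 2; needs |A ∖ B| = 4 — true.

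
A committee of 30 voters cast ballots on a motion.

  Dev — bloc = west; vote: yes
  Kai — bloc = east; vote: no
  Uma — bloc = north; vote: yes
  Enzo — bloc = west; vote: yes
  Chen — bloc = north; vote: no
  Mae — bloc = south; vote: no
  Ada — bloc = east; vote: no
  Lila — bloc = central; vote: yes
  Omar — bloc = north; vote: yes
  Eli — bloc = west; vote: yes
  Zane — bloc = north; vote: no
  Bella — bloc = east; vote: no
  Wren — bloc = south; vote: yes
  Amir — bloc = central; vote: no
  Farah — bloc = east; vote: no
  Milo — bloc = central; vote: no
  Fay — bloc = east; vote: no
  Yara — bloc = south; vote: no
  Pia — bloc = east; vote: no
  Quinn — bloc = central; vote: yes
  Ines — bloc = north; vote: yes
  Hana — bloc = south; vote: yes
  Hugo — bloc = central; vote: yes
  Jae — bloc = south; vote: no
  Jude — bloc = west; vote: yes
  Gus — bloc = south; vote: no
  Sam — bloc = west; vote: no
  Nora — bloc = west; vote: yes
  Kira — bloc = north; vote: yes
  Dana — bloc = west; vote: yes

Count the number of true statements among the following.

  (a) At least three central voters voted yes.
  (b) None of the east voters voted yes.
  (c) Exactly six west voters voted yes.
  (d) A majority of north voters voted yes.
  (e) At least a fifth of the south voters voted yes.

5

(a) central: |A| = 5, |A ∩ B| = 3; needs |A ∩ B| ≥ 3 — true.
(b) east: |A| = 6, |A ∩ B| = 0; needs A ∩ B = ∅ (|A ∩ B| = 0) — true.
(c) west: |A| = 7, |A ∩ B| = 6; needs |A ∩ B| = 6 — true.
(d) north: |A| = 6, |A ∩ B| = 4; needs |A ∩ B| > |A ∖ B| — true.
(e) south: |A| = 6, |A ∩ B| = 2; needs |A ∩ B| / |A| ≥ 1/5 — true.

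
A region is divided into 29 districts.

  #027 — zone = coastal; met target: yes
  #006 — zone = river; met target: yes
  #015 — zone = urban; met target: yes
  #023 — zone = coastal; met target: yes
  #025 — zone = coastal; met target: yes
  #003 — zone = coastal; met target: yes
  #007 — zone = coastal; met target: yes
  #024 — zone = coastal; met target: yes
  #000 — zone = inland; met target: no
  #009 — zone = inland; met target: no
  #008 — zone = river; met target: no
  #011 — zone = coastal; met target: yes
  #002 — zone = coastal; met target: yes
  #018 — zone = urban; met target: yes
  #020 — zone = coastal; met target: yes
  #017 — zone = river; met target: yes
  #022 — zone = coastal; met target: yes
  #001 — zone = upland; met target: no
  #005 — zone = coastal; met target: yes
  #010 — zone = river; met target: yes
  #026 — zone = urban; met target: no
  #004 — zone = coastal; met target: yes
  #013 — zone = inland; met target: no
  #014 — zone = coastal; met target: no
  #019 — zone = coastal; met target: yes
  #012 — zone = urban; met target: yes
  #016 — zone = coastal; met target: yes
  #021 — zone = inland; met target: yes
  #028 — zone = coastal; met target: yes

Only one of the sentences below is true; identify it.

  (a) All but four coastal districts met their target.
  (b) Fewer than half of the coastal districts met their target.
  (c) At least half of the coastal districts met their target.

(c)

|A| = 16, |A ∩ B| = 15, |A ∖ B| = 1.
(a) requires |A ∖ B| = 4: false.
(b) requires |A ∩ B| < |A ∖ B|: false.
(c) requires |A ∩ B| ≥ |A ∖ B|: true.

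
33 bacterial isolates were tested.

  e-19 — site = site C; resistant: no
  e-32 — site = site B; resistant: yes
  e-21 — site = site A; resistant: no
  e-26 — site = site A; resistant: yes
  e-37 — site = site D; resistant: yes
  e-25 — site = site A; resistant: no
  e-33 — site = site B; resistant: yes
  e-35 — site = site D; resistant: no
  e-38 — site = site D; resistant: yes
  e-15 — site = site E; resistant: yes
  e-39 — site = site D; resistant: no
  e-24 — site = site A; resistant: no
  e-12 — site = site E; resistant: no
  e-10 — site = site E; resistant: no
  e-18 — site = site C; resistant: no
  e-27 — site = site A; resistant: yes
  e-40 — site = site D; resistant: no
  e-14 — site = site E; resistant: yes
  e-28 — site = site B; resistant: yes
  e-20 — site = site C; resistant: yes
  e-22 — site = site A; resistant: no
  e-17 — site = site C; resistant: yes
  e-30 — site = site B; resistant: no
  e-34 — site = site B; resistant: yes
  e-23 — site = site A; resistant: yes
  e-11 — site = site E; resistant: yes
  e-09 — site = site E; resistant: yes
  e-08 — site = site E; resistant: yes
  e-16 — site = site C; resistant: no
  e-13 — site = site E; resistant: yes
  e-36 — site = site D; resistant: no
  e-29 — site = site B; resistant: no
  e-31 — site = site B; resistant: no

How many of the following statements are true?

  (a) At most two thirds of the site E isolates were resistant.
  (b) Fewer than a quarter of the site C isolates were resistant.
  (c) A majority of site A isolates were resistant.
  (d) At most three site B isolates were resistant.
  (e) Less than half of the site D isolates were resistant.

(a) site E: |A| = 8, |A ∩ B| = 6; needs |A ∩ B| / |A| ≤ 2/3 — false.
(b) site C: |A| = 5, |A ∩ B| = 2; needs |A ∩ B| / |A| < 1/4 — false.
(c) site A: |A| = 7, |A ∩ B| = 3; needs |A ∩ B| > |A ∖ B| — false.
(d) site B: |A| = 7, |A ∩ B| = 4; needs |A ∩ B| ≤ 3 — false.
(e) site D: |A| = 6, |A ∩ B| = 2; needs |A ∩ B| < |A ∖ B| — true.

1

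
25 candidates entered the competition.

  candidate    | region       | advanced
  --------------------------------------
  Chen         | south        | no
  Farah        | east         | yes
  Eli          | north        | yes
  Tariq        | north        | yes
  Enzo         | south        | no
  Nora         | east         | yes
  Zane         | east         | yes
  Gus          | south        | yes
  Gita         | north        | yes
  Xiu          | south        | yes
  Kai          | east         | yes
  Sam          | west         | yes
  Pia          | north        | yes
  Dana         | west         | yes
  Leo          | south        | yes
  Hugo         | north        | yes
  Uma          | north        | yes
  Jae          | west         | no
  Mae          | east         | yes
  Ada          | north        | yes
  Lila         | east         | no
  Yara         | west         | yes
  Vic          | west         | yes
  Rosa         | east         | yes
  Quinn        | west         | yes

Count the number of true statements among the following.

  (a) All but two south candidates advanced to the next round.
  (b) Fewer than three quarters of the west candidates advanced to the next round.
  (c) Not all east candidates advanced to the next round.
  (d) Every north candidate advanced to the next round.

3

(a) south: |A| = 5, |A ∩ B| = 3; needs |A ∖ B| = 2 — true.
(b) west: |A| = 6, |A ∩ B| = 5; needs |A ∩ B| / |A| < 3/4 — false.
(c) east: |A| = 7, |A ∩ B| = 6; needs A ⊄ B (|A ∖ B| ≥ 1) — true.
(d) north: |A| = 7, |A ∩ B| = 7; needs A ⊆ B, i.e. every element of A is in B (|A ∖ B| = 0) — true.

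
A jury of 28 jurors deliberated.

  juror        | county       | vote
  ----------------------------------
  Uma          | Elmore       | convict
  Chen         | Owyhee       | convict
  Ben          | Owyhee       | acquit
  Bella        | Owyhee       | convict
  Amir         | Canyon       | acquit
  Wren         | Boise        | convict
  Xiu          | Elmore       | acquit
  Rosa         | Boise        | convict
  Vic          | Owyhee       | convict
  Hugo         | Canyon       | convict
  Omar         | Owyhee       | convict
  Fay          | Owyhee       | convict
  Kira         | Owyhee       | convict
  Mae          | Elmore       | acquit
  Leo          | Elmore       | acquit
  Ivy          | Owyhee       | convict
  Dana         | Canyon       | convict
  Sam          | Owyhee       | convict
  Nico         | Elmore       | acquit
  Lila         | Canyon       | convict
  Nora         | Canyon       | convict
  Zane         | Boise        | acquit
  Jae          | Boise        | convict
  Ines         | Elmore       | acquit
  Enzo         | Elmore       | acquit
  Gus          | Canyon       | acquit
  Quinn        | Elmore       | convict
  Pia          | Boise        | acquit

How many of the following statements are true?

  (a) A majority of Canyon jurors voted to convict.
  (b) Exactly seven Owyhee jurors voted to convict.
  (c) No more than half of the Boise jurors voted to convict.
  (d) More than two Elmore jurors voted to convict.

(a) Canyon: |A| = 6, |A ∩ B| = 4; needs |A ∩ B| > |A ∖ B| — true.
(b) Owyhee: |A| = 9, |A ∩ B| = 8; needs |A ∩ B| = 7 — false.
(c) Boise: |A| = 5, |A ∩ B| = 3; needs |A ∩ B| ≤ |A ∖ B| — false.
(d) Elmore: |A| = 8, |A ∩ B| = 2; needs |A ∩ B| > 2 — false.

1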